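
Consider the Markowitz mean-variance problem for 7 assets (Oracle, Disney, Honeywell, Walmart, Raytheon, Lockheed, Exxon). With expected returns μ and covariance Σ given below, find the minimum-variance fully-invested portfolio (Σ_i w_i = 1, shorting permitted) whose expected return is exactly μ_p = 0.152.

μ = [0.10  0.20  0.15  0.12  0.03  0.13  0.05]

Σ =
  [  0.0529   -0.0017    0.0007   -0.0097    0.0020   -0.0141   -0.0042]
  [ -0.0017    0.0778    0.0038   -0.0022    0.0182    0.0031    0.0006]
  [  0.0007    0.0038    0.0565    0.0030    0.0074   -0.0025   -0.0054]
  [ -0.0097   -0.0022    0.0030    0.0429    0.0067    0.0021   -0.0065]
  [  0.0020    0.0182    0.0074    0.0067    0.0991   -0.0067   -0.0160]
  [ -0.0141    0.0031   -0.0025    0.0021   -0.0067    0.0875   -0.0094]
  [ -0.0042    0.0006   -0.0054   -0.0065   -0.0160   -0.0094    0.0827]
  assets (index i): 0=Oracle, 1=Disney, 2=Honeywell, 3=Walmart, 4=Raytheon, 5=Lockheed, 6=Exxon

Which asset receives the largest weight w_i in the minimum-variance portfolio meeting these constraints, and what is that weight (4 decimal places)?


g=Σ⁻¹μ = [3.2722  2.6060  2.5075  3.6536  -0.3176  2.0277  1.3718]
h=Σ⁻¹𝟙 = [30.9384  10.6032  16.6474  30.5557  8.8514  18.7052  20.9134]
a=μᵀg=1.985629  b=𝟙ᵀg=15.121152  c=𝟙ᵀh=137.214577  D=ac−b²=43.807968
λ₁=(c·0.152−b)/D = (137.214577·0.152−15.121152)/43.807968 = 0.130923
λ₂=(a−b·0.152)/D = (1.985629−15.121152·0.152)/43.807968 = -0.007140
w* = 0.130923·g + -0.007140·h:
  w_0 = 0.130923·3.2722 + -0.007140·30.9384 = 0.2075  (Oracle)
  w_1 = 0.130923·2.6060 + -0.007140·10.6032 = 0.2655  (Disney)
  w_2 = 0.130923·2.5075 + -0.007140·16.6474 = 0.2094  (Honeywell)
  w_3 = 0.130923·3.6536 + -0.007140·30.5557 = 0.2602  (Walmart)
  w_4 = 0.130923·-0.3176 + -0.007140·8.8514 = -0.1048  (Raytheon)
  w_5 = 0.130923·2.0277 + -0.007140·18.7052 = 0.1319  (Lockheed)
  w_6 = 0.130923·1.3718 + -0.007140·20.9134 = 0.0303  (Exxon)
Σw_i=1.0000  μᵀw=0.1520
σ²=wᵀΣw=λ₁·μ_p+λ₂ = 0.130923·0.152 + -0.007140 = 0.012760 ≈ 0.0128

Disney (0.2655)


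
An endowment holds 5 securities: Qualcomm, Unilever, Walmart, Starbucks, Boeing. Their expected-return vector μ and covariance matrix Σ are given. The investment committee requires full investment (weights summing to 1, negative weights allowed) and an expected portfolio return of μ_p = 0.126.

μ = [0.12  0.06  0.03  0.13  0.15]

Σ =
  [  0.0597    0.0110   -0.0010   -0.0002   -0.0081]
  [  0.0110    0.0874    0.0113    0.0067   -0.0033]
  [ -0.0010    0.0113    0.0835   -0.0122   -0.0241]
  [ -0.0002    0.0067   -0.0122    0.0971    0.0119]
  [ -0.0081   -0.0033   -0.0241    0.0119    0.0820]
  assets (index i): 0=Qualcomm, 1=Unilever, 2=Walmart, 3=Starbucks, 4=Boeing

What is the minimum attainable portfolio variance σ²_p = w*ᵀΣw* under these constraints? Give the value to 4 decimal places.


u=Σ⁻¹μ = [2.2933  0.2383  1.1755  1.2007  2.2366]
v=Σ⁻¹𝟙 = [18.3001  6.7410  17.9588  9.9076  18.1144]
a=μᵀu=0.816342  b=𝟙ᵀu=7.144388  c=𝟙ᵀv=71.021894  D=ac−b²=6.935896
λ₁=(c·0.126−b)/D = (71.021894·0.126−7.144388)/6.935896 = 0.260150
λ₂=(a−b·0.126)/D = (0.816342−7.144388·0.126)/6.935896 = -0.012089
w* = 0.260150·u + -0.012089·v:
  w_0 = 0.260150·2.2933 + -0.012089·18.3001 = 0.3754  (Qualcomm)
  w_1 = 0.260150·0.2383 + -0.012089·6.7410 = -0.0195  (Unilever)
  w_2 = 0.260150·1.1755 + -0.012089·17.9588 = 0.0887  (Walmart)
  w_3 = 0.260150·1.2007 + -0.012089·9.9076 = 0.1926  (Starbucks)
  w_4 = 0.260150·2.2366 + -0.012089·18.1144 = 0.3629  (Boeing)
Σw_i=1.0000  μᵀw=0.1260
σ²=wᵀΣw=λ₁·μ_p+λ₂ = 0.260150·0.126 + -0.012089 = 0.020689 ≈ 0.0207

0.0207


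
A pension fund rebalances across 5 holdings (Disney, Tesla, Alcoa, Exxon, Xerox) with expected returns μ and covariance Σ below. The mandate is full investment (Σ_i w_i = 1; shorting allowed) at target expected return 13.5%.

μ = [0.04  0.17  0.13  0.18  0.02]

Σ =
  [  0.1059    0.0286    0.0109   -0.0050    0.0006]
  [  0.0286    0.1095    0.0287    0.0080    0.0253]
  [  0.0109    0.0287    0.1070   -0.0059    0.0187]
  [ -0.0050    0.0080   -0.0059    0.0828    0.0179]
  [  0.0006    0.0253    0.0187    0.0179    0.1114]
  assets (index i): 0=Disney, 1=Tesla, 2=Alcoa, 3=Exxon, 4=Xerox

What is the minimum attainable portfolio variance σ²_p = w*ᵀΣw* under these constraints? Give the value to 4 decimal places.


0.0297

p=Σ⁻¹μ = [0.0407  1.2331  1.1202  2.2786  -0.6549]
q=Σ⁻¹𝟙 = [8.4057  2.9428  7.4502  11.7227  5.1288]
a=μᵀp=0.753934  b=𝟙ᵀp=4.017689  c=𝟙ᵀq=35.650204  D=ac−b²=10.736092
λ₁=(c·0.135−b)/D = (35.650204·0.135−4.017689)/10.736092 = 0.074058
λ₂=(a−b·0.135)/D = (0.753934−4.017689·0.135)/10.736092 = 0.019704
w* = 0.074058·p + 0.019704·q:
  w_0 = 0.074058·0.0407 + 0.019704·8.4057 = 0.1686  (Disney)
  w_1 = 0.074058·1.2331 + 0.019704·2.9428 = 0.1493  (Tesla)
  w_2 = 0.074058·1.1202 + 0.019704·7.4502 = 0.2298  (Alcoa)
  w_3 = 0.074058·2.2786 + 0.019704·11.7227 = 0.3997  (Exxon)
  w_4 = 0.074058·-0.6549 + 0.019704·5.1288 = 0.0526  (Xerox)
Σw_i=1.0000  μᵀw=0.1350
σ²=wᵀΣw=λ₁·μ_p+λ₂ = 0.074058·0.135 + 0.019704 = 0.029702 ≈ 0.0297


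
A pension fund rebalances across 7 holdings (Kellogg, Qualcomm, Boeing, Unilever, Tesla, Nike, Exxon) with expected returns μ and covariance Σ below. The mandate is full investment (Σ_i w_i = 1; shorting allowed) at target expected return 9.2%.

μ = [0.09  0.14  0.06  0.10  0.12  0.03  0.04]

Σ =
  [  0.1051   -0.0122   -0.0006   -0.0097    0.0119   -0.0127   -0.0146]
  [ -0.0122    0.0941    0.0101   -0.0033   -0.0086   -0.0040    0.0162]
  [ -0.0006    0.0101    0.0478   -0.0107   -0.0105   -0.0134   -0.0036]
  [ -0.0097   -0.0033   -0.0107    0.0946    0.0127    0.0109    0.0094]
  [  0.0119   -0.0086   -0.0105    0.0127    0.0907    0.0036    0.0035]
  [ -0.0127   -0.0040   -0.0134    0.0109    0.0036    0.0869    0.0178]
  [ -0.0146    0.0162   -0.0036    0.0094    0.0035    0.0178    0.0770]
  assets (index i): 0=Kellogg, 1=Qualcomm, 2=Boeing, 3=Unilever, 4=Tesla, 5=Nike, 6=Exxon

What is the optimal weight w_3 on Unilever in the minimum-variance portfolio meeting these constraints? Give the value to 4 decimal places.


g=Σ⁻¹μ = [1.1000  1.6197  1.6584  1.1523  1.3340  0.6114  0.1222]
h=Σ⁻¹𝟙 = [13.7202  9.6709  28.8181  11.4753  10.9226  14.5343  9.6440]
a=μᵀg=0.723786  b=𝟙ᵀg=7.597852  c=𝟙ᵀh=98.785296  D=ac−b²=13.772029
λ₁=(c·0.092−b)/D = (98.785296·0.092−7.597852)/13.772029 = 0.108219
λ₂=(a−b·0.092)/D = (0.723786−7.597852·0.092)/13.772029 = 0.001800
w* = 0.108219·g + 0.001800·h:
  w_0 = 0.108219·1.1000 + 0.001800·13.7202 = 0.1437  (Kellogg)
  w_1 = 0.108219·1.6197 + 0.001800·9.6709 = 0.1927  (Qualcomm)
  w_2 = 0.108219·1.6584 + 0.001800·28.8181 = 0.2313  (Boeing)
  w_3 = 0.108219·1.1523 + 0.001800·11.4753 = 0.1453  (Unilever)
  w_4 = 0.108219·1.3340 + 0.001800·10.9226 = 0.1640  (Tesla)
  w_5 = 0.108219·0.6114 + 0.001800·14.5343 = 0.0923  (Nike)
  w_6 = 0.108219·0.1222 + 0.001800·9.6440 = 0.0306  (Exxon)
Σw_i=1.0000  μᵀw=0.0920
σ²=wᵀΣw=λ₁·μ_p+λ₂ = 0.108219·0.092 + 0.001800 = 0.011756 ≈ 0.0118

0.1453


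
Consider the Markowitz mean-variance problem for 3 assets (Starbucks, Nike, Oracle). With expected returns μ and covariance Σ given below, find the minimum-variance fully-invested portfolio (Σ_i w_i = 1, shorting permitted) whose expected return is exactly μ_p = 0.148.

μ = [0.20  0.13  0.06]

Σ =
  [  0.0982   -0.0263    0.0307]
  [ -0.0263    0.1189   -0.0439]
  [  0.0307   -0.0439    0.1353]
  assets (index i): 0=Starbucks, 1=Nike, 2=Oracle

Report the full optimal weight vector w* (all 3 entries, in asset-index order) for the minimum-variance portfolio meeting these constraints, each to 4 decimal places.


0.4304  0.3964  0.1732

u=Σ⁻¹μ = [2.3648  1.7974  0.4901]
v=Σ⁻¹𝟙 = [11.0491  14.3804  9.5498]
a=μᵀu=0.736029  b=𝟙ᵀu=4.652268  c=𝟙ᵀv=34.979356  D=ac−b²=4.102223
λ₁=(c·0.148−b)/D = (34.979356·0.148−4.652268)/4.102223 = 0.127901
λ₂=(a−b·0.148)/D = (0.736029−4.652268·0.148)/4.102223 = 0.011577
w* = 0.127901·u + 0.011577·v:
  w_0 = 0.127901·2.3648 + 0.011577·11.0491 = 0.4304  (Starbucks)
  w_1 = 0.127901·1.7974 + 0.011577·14.3804 = 0.3964  (Nike)
  w_2 = 0.127901·0.4901 + 0.011577·9.5498 = 0.1732  (Oracle)
Σw_i=1.0000  μᵀw=0.1480
σ²=wᵀΣw=λ₁·μ_p+λ₂ = 0.127901·0.148 + 0.011577 = 0.030507 ≈ 0.0305


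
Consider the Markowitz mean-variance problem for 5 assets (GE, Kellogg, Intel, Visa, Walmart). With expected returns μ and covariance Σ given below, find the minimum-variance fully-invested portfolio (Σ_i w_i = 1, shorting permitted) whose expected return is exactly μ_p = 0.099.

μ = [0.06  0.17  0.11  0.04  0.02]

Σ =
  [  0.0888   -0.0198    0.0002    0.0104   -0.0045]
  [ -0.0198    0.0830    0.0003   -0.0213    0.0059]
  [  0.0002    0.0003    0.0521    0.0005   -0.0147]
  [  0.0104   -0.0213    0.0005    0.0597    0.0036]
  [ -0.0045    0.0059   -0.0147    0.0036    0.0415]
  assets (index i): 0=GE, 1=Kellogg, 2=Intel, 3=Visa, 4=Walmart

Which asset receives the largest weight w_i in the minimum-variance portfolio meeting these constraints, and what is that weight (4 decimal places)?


g=Σ⁻¹μ = [1.1404  2.5812  2.3494  1.3149  0.9568]
h=Σ⁻¹𝟙 = [14.6250  17.9534  27.6988  18.4865  31.3375]
a=μᵀg=0.837392  b=𝟙ᵀg=8.342663  c=𝟙ᵀh=110.101265  D=ac−b²=22.597838
λ₁=(c·0.099−b)/D = (110.101265·0.099−8.342663)/22.597838 = 0.113168
λ₂=(a−b·0.099)/D = (0.837392−8.342663·0.099)/22.597838 = 0.000507
w* = 0.113168·g + 0.000507·h:
  w_0 = 0.113168·1.1404 + 0.000507·14.6250 = 0.1365  (GE)
  w_1 = 0.113168·2.5812 + 0.000507·17.9534 = 0.3012  (Kellogg)
  w_2 = 0.113168·2.3494 + 0.000507·27.6988 = 0.2799  (Intel)
  w_3 = 0.113168·1.3149 + 0.000507·18.4865 = 0.1582  (Visa)
  w_4 = 0.113168·0.9568 + 0.000507·31.3375 = 0.1242  (Walmart)
Σw_i=1.0000  μᵀw=0.0990
σ²=wᵀΣw=λ₁·μ_p+λ₂ = 0.113168·0.099 + 0.000507 = 0.011711 ≈ 0.0117

Kellogg (0.3012)


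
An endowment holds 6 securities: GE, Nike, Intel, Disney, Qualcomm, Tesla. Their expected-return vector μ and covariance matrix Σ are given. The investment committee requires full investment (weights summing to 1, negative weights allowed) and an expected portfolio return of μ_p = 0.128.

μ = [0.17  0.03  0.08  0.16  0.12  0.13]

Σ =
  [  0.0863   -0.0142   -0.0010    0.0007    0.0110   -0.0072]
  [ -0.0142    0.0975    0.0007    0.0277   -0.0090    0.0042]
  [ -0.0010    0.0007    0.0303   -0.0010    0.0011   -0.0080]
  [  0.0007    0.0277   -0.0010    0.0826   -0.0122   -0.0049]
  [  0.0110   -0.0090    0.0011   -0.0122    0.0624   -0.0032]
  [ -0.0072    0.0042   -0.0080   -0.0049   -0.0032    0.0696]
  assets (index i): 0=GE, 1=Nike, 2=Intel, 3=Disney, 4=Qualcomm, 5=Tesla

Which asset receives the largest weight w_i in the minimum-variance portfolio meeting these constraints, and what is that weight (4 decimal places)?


x=Σ⁻¹μ = [1.9371  -0.0540  3.4317  2.4579  2.1342  2.7371]
y=Σ⁻¹𝟙 = [12.8507  8.7727  38.6605  13.4620  18.0730  21.3903]
a=μᵀx=1.607421  b=𝟙ᵀx=12.644062  c=𝟙ᵀy=113.209206  D=ac−b²=22.102617
λ₁=(c·0.128−b)/D = (113.209206·0.128−12.644062)/22.102617 = 0.083552
λ₂=(a−b·0.128)/D = (1.607421−12.644062·0.128)/22.102617 = -0.000499
w* = 0.083552·x + -0.000499·y:
  w_0 = 0.083552·1.9371 + -0.000499·12.8507 = 0.1554  (GE)
  w_1 = 0.083552·-0.0540 + -0.000499·8.7727 = -0.0089  (Nike)
  w_2 = 0.083552·3.4317 + -0.000499·38.6605 = 0.2675  (Intel)
  w_3 = 0.083552·2.4579 + -0.000499·13.4620 = 0.1986  (Disney)
  w_4 = 0.083552·2.1342 + -0.000499·18.0730 = 0.1693  (Qualcomm)
  w_5 = 0.083552·2.7371 + -0.000499·21.3903 = 0.2180  (Tesla)
Σw_i=1.0000  μᵀw=0.1280
σ²=wᵀΣw=λ₁·μ_p+λ₂ = 0.083552·0.128 + -0.000499 = 0.010196 ≈ 0.0102

Intel (0.2675)


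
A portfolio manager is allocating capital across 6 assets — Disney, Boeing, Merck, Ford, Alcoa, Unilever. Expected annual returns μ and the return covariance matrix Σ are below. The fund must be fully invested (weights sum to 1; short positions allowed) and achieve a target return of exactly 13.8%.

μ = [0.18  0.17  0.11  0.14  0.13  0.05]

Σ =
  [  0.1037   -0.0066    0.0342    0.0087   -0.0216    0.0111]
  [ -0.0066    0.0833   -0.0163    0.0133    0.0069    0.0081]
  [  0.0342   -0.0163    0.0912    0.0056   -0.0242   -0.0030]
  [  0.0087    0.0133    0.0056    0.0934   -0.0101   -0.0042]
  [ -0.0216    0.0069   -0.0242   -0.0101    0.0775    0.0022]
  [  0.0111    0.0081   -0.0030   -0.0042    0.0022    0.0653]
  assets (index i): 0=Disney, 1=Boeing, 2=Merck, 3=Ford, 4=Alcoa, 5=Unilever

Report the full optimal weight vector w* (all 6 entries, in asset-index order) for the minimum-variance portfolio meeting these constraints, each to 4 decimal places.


0.1599  0.1944  0.1724  0.1322  0.2706  0.0705

u=Σ⁻¹μ = [1.7719  2.0383  1.5346  1.2477  2.6238  0.2740]
v=Σ⁻¹𝟙 = [7.0856  10.9803  15.2908  10.2944  19.6349  13.4506]
a=μᵀu=1.363733  b=𝟙ᵀu=9.490319  c=𝟙ᵀv=76.736486  D=ac−b²=14.581894
λ₁=(c·0.138−b)/D = (76.736486·0.138−9.490319)/14.581894 = 0.075389
λ₂=(a−b·0.138)/D = (1.363733−9.490319·0.138)/14.581894 = 0.003708
w* = 0.075389·u + 0.003708·v:
  w_0 = 0.075389·1.7719 + 0.003708·7.0856 = 0.1599  (Disney)
  w_1 = 0.075389·2.0383 + 0.003708·10.9803 = 0.1944  (Boeing)
  w_2 = 0.075389·1.5346 + 0.003708·15.2908 = 0.1724  (Merck)
  w_3 = 0.075389·1.2477 + 0.003708·10.2944 = 0.1322  (Ford)
  w_4 = 0.075389·2.6238 + 0.003708·19.6349 = 0.2706  (Alcoa)
  w_5 = 0.075389·0.2740 + 0.003708·13.4506 = 0.0705  (Unilever)
Σw_i=1.0000  μᵀw=0.1380
σ²=wᵀΣw=λ₁·μ_p+λ₂ = 0.075389·0.138 + 0.003708 = 0.014112 ≈ 0.0141


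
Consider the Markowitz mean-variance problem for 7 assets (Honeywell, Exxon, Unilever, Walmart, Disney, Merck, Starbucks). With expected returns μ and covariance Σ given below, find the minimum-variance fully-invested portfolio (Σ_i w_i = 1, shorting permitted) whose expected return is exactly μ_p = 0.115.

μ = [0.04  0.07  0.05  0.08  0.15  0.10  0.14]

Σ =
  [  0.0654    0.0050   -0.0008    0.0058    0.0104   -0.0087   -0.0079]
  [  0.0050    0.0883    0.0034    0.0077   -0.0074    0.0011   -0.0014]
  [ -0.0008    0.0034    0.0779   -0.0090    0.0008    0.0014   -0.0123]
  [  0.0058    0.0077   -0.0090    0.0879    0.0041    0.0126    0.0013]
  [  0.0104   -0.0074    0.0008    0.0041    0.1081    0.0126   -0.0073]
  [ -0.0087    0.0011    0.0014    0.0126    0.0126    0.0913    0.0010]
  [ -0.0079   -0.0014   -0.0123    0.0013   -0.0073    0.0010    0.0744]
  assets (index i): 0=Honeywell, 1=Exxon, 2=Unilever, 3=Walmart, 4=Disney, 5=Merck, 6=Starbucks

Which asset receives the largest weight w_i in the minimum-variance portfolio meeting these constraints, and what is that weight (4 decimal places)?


Starbucks (0.3477)

u=Σ⁻¹μ = [0.6603  0.7993  1.0189  0.6846  1.4016  0.8204  2.2499]
v=Σ⁻¹𝟙 = [16.1627  9.8377  16.2974  9.0979  8.0415  9.5562  18.5381]
a=μᵀu=0.795342  b=𝟙ᵀu=7.635036  c=𝟙ᵀv=87.531584  D=ac−b²=11.323737
λ₁=(c·0.115−b)/D = (87.531584·0.115−7.635036)/11.323737 = 0.214690
λ₂=(a−b·0.115)/D = (0.795342−7.635036·0.115)/11.323737 = -0.007302
w* = 0.214690·u + -0.007302·v:
  w_0 = 0.214690·0.6603 + -0.007302·16.1627 = 0.0237  (Honeywell)
  w_1 = 0.214690·0.7993 + -0.007302·9.8377 = 0.0998  (Exxon)
  w_2 = 0.214690·1.0189 + -0.007302·16.2974 = 0.0998  (Unilever)
  w_3 = 0.214690·0.6846 + -0.007302·9.0979 = 0.0805  (Walmart)
  w_4 = 0.214690·1.4016 + -0.007302·8.0415 = 0.2422  (Disney)
  w_5 = 0.214690·0.8204 + -0.007302·9.5562 = 0.1064  (Merck)
  w_6 = 0.214690·2.2499 + -0.007302·18.5381 = 0.3477  (Starbucks)
Σw_i=1.0000  μᵀw=0.1150
σ²=wᵀΣw=λ₁·μ_p+λ₂ = 0.214690·0.115 + -0.007302 = 0.017387 ≈ 0.0174


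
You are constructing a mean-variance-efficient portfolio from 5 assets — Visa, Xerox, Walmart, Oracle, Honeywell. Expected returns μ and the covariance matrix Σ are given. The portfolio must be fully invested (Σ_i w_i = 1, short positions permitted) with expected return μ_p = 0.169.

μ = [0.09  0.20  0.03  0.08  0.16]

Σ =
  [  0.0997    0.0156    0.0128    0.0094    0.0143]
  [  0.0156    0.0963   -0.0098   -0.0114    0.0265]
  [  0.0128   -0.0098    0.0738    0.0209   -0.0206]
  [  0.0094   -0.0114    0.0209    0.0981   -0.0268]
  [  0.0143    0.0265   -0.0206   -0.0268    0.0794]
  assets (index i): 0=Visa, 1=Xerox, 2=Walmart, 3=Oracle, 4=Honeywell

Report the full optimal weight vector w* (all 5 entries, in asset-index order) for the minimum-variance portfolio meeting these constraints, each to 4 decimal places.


-0.0375  0.4640  -0.0567  0.2445  0.3857

g=Σ⁻¹μ = [0.0928  1.7315  0.8088  1.4110  2.1066]
h=Σ⁻¹𝟙 = [3.1017  8.0979  15.4855  12.3219  17.5098]
a=μᵀg=0.828843  b=𝟙ᵀg=6.150625  c=𝟙ᵀh=56.516861  D=ac−b²=9.013436
λ₁=(c·0.169−b)/D = (56.516861·0.169−6.150625)/9.013436 = 0.377295
λ₂=(a−b·0.169)/D = (0.828843−6.150625·0.169)/9.013436 = -0.023366
w* = 0.377295·g + -0.023366·h:
  w_0 = 0.377295·0.0928 + -0.023366·3.1017 = -0.0375  (Visa)
  w_1 = 0.377295·1.7315 + -0.023366·8.0979 = 0.4640  (Xerox)
  w_2 = 0.377295·0.8088 + -0.023366·15.4855 = -0.0567  (Walmart)
  w_3 = 0.377295·1.4110 + -0.023366·12.3219 = 0.2445  (Oracle)
  w_4 = 0.377295·2.1066 + -0.023366·17.5098 = 0.3857  (Honeywell)
Σw_i=1.0000  μᵀw=0.1690
σ²=wᵀΣw=λ₁·μ_p+λ₂ = 0.377295·0.169 + -0.023366 = 0.040396 ≈ 0.0404


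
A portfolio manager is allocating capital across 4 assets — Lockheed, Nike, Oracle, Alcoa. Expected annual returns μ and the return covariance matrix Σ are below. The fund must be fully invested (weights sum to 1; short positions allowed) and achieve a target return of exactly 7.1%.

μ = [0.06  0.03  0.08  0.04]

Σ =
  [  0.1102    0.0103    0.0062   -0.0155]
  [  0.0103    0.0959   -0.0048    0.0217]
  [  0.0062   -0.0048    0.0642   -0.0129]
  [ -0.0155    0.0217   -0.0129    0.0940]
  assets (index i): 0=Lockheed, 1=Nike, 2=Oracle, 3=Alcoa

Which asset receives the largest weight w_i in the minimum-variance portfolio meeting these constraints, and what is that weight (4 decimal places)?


Oracle (0.6534)

x=Σ⁻¹μ = [0.5458  0.1720  1.3388  0.6596]
y=Σ⁻¹𝟙 = [9.1908  7.4165  17.8331  12.8890]
a=μᵀx=0.171394  b=𝟙ᵀx=2.716149  c=𝟙ᵀy=47.329375  D=ac−b²=0.734518
λ₁=(c·0.071−b)/D = (47.329375·0.071−2.716149)/0.734518 = 0.877088
λ₂=(a−b·0.071)/D = (0.171394−2.716149·0.071)/0.734518 = -0.029206
w* = 0.877088·x + -0.029206·y:
  w_0 = 0.877088·0.5458 + -0.029206·9.1908 = 0.2103  (Lockheed)
  w_1 = 0.877088·0.1720 + -0.029206·7.4165 = -0.0658  (Nike)
  w_2 = 0.877088·1.3388 + -0.029206·17.8331 = 0.6534  (Oracle)
  w_3 = 0.877088·0.6596 + -0.029206·12.8890 = 0.2021  (Alcoa)
Σw_i=1.0000  μᵀw=0.0710
σ²=wᵀΣw=λ₁·μ_p+λ₂ = 0.877088·0.071 + -0.029206 = 0.033067 ≈ 0.0331


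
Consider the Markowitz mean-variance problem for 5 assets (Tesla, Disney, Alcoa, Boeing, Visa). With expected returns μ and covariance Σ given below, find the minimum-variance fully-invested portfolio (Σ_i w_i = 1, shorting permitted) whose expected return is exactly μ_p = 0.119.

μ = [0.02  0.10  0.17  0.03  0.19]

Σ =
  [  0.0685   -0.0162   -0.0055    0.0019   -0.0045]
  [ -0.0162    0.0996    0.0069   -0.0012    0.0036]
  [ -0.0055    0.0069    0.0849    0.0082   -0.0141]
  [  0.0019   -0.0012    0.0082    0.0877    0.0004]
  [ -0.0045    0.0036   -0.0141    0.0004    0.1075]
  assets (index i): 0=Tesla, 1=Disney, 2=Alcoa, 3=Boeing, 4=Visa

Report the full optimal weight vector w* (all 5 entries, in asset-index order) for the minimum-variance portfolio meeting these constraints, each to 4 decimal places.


p=Σ⁻¹μ = [0.8250  0.9041  2.3163  0.1105  2.0751]
q=Σ⁻¹𝟙 = [18.9329  11.9299  12.9667  9.8914  11.3593]
a=μᵀp=0.898259  b=𝟙ᵀp=6.230993  c=𝟙ᵀq=65.080170  D=ac−b²=19.633601
λ₁=(c·0.119−b)/D = (65.080170·0.119−6.230993)/19.633601 = 0.077090
λ₂=(a−b·0.119)/D = (0.898259−6.230993·0.119)/19.633601 = 0.007985
w* = 0.077090·p + 0.007985·q:
  w_0 = 0.077090·0.8250 + 0.007985·18.9329 = 0.2148  (Tesla)
  w_1 = 0.077090·0.9041 + 0.007985·11.9299 = 0.1650  (Disney)
  w_2 = 0.077090·2.3163 + 0.007985·12.9667 = 0.2821  (Alcoa)
  w_3 = 0.077090·0.1105 + 0.007985·9.8914 = 0.0875  (Boeing)
  w_4 = 0.077090·2.0751 + 0.007985·11.3593 = 0.2507  (Visa)
Σw_i=1.0000  μᵀw=0.1190
σ²=wᵀΣw=λ₁·μ_p+λ₂ = 0.077090·0.119 + 0.007985 = 0.017159 ≈ 0.0172

0.2148  0.1650  0.2821  0.0875  0.2507


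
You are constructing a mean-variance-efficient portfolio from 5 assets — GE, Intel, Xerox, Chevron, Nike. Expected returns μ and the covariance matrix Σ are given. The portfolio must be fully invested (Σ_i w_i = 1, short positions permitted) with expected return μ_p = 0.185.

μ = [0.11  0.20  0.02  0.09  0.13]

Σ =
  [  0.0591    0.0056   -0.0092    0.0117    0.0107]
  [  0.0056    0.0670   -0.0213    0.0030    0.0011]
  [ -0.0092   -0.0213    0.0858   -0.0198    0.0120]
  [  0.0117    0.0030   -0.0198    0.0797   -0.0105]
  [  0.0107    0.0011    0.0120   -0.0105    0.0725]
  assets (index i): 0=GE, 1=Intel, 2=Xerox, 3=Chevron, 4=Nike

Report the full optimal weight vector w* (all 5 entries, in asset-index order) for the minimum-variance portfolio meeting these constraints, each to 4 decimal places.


0.0858  0.6757  -0.1028  0.0472  0.2941

g=Σ⁻¹μ = [1.2046  3.1956  1.2490  1.3473  1.5552]
h=Σ⁻¹𝟙 = [13.0781  19.3296  20.1348  16.2979  10.5974]
a=μᵀg=1.120040  b=𝟙ᵀg=8.551681  c=𝟙ᵀh=79.437817  D=ac−b²=15.842267
λ₁=(c·0.185−b)/D = (79.437817·0.185−8.551681)/15.842267 = 0.387843
λ₂=(a−b·0.185)/D = (1.120040−8.551681·0.185)/15.842267 = -0.029164
w* = 0.387843·g + -0.029164·h:
  w_0 = 0.387843·1.2046 + -0.029164·13.0781 = 0.0858  (GE)
  w_1 = 0.387843·3.1956 + -0.029164·19.3296 = 0.6757  (Intel)
  w_2 = 0.387843·1.2490 + -0.029164·20.1348 = -0.1028  (Xerox)
  w_3 = 0.387843·1.3473 + -0.029164·16.2979 = 0.0472  (Chevron)
  w_4 = 0.387843·1.5552 + -0.029164·10.5974 = 0.2941  (Nike)
Σw_i=1.0000  μᵀw=0.1850
σ²=wᵀΣw=λ₁·μ_p+λ₂ = 0.387843·0.185 + -0.029164 = 0.042587 ≈ 0.0426


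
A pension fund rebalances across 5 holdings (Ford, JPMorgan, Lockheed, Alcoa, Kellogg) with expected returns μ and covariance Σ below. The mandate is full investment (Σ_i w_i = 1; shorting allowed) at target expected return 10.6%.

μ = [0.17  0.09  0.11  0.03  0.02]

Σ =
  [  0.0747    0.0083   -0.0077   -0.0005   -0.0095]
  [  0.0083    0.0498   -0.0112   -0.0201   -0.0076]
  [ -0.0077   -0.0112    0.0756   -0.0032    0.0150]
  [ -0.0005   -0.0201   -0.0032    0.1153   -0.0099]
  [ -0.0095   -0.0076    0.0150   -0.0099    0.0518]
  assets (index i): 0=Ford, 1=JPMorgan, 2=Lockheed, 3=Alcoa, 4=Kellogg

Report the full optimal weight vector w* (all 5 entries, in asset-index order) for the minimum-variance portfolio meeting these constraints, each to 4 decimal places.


u=Σ⁻¹μ = [2.3193  2.2813  1.9153  0.7848  0.7415]
v=Σ⁻¹𝟙 = [14.7767  31.7165  15.0808  16.8765  25.5268]
a=μᵀu=0.848656  b=𝟙ᵀu=8.042238  c=𝟙ᵀv=103.977298  D=ac−b²=23.563391
λ₁=(c·0.106−b)/D = (103.977298·0.106−8.042238)/23.563391 = 0.126440
λ₂=(a−b·0.106)/D = (0.848656−8.042238·0.106)/23.563391 = -0.000162
w* = 0.126440·u + -0.000162·v:
  w_0 = 0.126440·2.3193 + -0.000162·14.7767 = 0.2909  (Ford)
  w_1 = 0.126440·2.2813 + -0.000162·31.7165 = 0.2833  (JPMorgan)
  w_2 = 0.126440·1.9153 + -0.000162·15.0808 = 0.2397  (Lockheed)
  w_3 = 0.126440·0.7848 + -0.000162·16.8765 = 0.0965  (Alcoa)
  w_4 = 0.126440·0.7415 + -0.000162·25.5268 = 0.0896  (Kellogg)
Σw_i=1.0000  μᵀw=0.1060
σ²=wᵀΣw=λ₁·μ_p+λ₂ = 0.126440·0.106 + -0.000162 = 0.013240 ≈ 0.0132

0.2909  0.2833  0.2397  0.0965  0.0896


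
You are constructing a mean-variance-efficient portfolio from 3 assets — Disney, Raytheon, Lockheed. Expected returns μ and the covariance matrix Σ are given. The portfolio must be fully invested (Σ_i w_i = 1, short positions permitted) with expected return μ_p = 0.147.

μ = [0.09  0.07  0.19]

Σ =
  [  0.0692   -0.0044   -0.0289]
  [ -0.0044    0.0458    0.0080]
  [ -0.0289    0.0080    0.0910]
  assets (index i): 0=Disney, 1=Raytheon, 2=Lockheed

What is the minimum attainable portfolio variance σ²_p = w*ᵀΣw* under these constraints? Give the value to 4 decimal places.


0.0280

x=Σ⁻¹μ = [2.5446  1.2867  2.7829]
y=Σ⁻¹𝟙 = [22.6071  21.1573  16.3087]
a=μᵀx=0.847843  b=𝟙ᵀx=6.614292  c=𝟙ᵀy=60.073013  D=ac−b²=7.183648
λ₁=(c·0.147−b)/D = (60.073013·0.147−6.614292)/7.183648 = 0.308540
λ₂=(a−b·0.147)/D = (0.847843−6.614292·0.147)/7.183648 = -0.017325
w* = 0.308540·x + -0.017325·y:
  w_0 = 0.308540·2.5446 + -0.017325·22.6071 = 0.3934  (Disney)
  w_1 = 0.308540·1.2867 + -0.017325·21.1573 = 0.0305  (Raytheon)
  w_2 = 0.308540·2.7829 + -0.017325·16.3087 = 0.5761  (Lockheed)
Σw_i=1.0000  μᵀw=0.1470
σ²=wᵀΣw=λ₁·μ_p+λ₂ = 0.308540·0.147 + -0.017325 = 0.028030 ≈ 0.0280


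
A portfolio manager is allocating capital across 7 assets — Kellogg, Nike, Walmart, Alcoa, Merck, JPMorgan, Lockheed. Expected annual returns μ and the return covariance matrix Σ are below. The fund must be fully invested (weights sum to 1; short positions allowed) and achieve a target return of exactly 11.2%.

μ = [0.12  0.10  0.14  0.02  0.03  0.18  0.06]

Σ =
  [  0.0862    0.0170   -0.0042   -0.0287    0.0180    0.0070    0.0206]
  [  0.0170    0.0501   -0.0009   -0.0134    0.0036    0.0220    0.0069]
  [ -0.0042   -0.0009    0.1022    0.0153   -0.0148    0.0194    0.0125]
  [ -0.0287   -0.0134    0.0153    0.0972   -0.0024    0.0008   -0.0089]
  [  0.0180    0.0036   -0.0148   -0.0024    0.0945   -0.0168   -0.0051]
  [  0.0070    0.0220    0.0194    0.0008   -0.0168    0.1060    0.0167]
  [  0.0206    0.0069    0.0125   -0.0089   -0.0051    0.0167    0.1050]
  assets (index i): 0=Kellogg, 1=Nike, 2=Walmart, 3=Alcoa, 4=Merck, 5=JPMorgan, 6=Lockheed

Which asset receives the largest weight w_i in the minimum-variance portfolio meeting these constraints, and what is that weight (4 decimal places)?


Nike (0.2091)

g=Σ⁻¹μ = [1.2024  1.1827  1.1842  0.5377  0.4601  1.2270  -0.0104]
h=Σ⁻¹𝟙 = [9.3395  17.3543  8.0126  15.0257  10.9064  4.3060  6.7157]
a=μᵀg=0.673133  b=𝟙ᵀg=5.783663  c=𝟙ᵀh=71.660171  D=ac−b²=14.786072
λ₁=(c·0.112−b)/D = (71.660171·0.112−5.783663)/14.786072 = 0.151648
λ₂=(a−b·0.112)/D = (0.673133−5.783663·0.112)/14.786072 = 0.001715
w* = 0.151648·g + 0.001715·h:
  w_0 = 0.151648·1.2024 + 0.001715·9.3395 = 0.1984  (Kellogg)
  w_1 = 0.151648·1.1827 + 0.001715·17.3543 = 0.2091  (Nike)
  w_2 = 0.151648·1.1842 + 0.001715·8.0126 = 0.1933  (Walmart)
  w_3 = 0.151648·0.5377 + 0.001715·15.0257 = 0.1073  (Alcoa)
  w_4 = 0.151648·0.4601 + 0.001715·10.9064 = 0.0885  (Merck)
  w_5 = 0.151648·1.2270 + 0.001715·4.3060 = 0.1935  (JPMorgan)
  w_6 = 0.151648·-0.0104 + 0.001715·6.7157 = 0.0099  (Lockheed)
Σw_i=1.0000  μᵀw=0.1120
σ²=wᵀΣw=λ₁·μ_p+λ₂ = 0.151648·0.112 + 0.001715 = 0.018700 ≈ 0.0187


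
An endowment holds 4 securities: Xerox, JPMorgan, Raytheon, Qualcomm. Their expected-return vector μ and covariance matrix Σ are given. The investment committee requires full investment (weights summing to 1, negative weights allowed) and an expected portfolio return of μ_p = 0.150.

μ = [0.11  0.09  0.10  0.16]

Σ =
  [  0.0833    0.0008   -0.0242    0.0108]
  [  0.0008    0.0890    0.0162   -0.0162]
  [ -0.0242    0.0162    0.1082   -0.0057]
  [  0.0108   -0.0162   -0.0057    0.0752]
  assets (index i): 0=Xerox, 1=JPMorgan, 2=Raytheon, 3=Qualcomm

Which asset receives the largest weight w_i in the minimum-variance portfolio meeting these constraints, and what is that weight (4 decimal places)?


x=Σ⁻¹μ = [1.3523  1.2018  1.1669  2.2808]
y=Σ⁻¹𝟙 = [13.2347  11.7655  11.2194  14.7821]
a=μᵀx=0.738532  b=𝟙ᵀx=6.001790  c=𝟙ᵀy=51.001697  D=ac−b²=1.644880
λ₁=(c·0.150−b)/D = (51.001697·0.150−6.001790)/1.644880 = 1.002179
λ₂=(a−b·0.150)/D = (0.738532−6.001790·0.150)/1.644880 = -0.098328
w* = 1.002179·x + -0.098328·y:
  w_0 = 1.002179·1.3523 + -0.098328·13.2347 = 0.0539  (Xerox)
  w_1 = 1.002179·1.2018 + -0.098328·11.7655 = 0.0476  (JPMorgan)
  w_2 = 1.002179·1.1669 + -0.098328·11.2194 = 0.0662  (Raytheon)
  w_3 = 1.002179·2.2808 + -0.098328·14.7821 = 0.8323  (Qualcomm)
Σw_i=1.0000  μᵀw=0.1500
σ²=wᵀΣw=λ₁·μ_p+λ₂ = 1.002179·0.150 + -0.098328 = 0.051999 ≈ 0.0520

Qualcomm (0.8323)


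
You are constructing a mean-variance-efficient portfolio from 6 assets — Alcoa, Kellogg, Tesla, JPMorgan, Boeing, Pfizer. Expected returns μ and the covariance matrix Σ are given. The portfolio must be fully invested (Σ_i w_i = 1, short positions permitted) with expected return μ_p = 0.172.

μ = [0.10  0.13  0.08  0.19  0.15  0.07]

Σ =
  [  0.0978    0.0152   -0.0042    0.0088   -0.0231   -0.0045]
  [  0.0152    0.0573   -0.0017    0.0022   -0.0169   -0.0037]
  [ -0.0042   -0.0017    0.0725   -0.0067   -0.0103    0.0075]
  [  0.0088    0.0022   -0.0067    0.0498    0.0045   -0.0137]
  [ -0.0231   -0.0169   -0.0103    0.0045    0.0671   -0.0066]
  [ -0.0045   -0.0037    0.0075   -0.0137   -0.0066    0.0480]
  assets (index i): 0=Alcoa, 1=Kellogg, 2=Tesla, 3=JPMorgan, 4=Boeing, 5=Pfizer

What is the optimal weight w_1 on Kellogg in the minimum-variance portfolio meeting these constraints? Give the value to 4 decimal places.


g=Σ⁻¹μ = [1.2739  3.1499  1.8443  4.2559  3.7865  3.2678]
h=Σ⁻¹𝟙 = [13.5328  24.3874  18.3950  25.3026  30.0236  32.4577]
a=μᵀg=2.289769  b=𝟙ᵀg=17.578317  c=𝟙ᵀh=144.099119  D=ac−b²=20.956519
λ₁=(c·0.172−b)/D = (144.099119·0.172−17.578317)/20.956519 = 0.343890
λ₂=(a−b·0.172)/D = (2.289769−17.578317·0.172)/20.956519 = -0.035011
w* = 0.343890·g + -0.035011·h:
  w_0 = 0.343890·1.2739 + -0.035011·13.5328 = -0.0357  (Alcoa)
  w_1 = 0.343890·3.1499 + -0.035011·24.3874 = 0.2294  (Kellogg)
  w_2 = 0.343890·1.8443 + -0.035011·18.3950 = -0.0098  (Tesla)
  w_3 = 0.343890·4.2559 + -0.035011·25.3026 = 0.5777  (JPMorgan)
  w_4 = 0.343890·3.7865 + -0.035011·30.0236 = 0.2510  (Boeing)
  w_5 = 0.343890·3.2678 + -0.035011·32.4577 = -0.0126  (Pfizer)
Σw_i=1.0000  μᵀw=0.1720
σ²=wᵀΣw=λ₁·μ_p+λ₂ = 0.343890·0.172 + -0.035011 = 0.024138 ≈ 0.0241

0.2294


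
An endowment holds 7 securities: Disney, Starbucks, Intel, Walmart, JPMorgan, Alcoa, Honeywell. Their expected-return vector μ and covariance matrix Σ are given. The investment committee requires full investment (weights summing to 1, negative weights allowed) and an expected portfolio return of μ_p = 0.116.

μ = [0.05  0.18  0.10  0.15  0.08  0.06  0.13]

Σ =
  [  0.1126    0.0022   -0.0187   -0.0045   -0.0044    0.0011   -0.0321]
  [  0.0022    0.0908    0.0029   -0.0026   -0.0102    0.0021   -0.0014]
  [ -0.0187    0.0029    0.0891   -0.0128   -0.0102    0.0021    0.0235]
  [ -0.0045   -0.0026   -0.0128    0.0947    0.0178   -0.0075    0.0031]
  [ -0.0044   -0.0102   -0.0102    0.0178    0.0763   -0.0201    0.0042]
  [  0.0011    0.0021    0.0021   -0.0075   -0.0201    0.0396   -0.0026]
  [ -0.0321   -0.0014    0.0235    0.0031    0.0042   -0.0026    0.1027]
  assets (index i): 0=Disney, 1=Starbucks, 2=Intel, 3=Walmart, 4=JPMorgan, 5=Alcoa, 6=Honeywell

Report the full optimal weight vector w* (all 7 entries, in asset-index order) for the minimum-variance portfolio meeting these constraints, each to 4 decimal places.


g=Σ⁻¹μ = [1.1006  2.1227  1.3368  1.7032  1.7970  2.6195  1.2743]
h=Σ⁻¹𝟙 = [15.2423  12.5343  14.7063  11.7224  24.5005  38.7583  10.9324]
a=μᵀg=1.292860  b=𝟙ᵀg=11.954024  c=𝟙ᵀh=128.396469  D=ac−b²=23.100010
λ₁=(c·0.116−b)/D = (128.396469·0.116−11.954024)/23.100010 = 0.127271
λ₂=(a−b·0.116)/D = (1.292860−11.954024·0.116)/23.100010 = -0.004061
w* = 0.127271·g + -0.004061·h:
  w_0 = 0.127271·1.1006 + -0.004061·15.2423 = 0.0782  (Disney)
  w_1 = 0.127271·2.1227 + -0.004061·12.5343 = 0.2193  (Starbucks)
  w_2 = 0.127271·1.3368 + -0.004061·14.7063 = 0.1104  (Intel)
  w_3 = 0.127271·1.7032 + -0.004061·11.7224 = 0.1692  (Walmart)
  w_4 = 0.127271·1.7970 + -0.004061·24.5005 = 0.1292  (JPMorgan)
  w_5 = 0.127271·2.6195 + -0.004061·38.7583 = 0.1760  (Alcoa)
  w_6 = 0.127271·1.2743 + -0.004061·10.9324 = 0.1178  (Honeywell)
Σw_i=1.0000  μᵀw=0.1160
σ²=wᵀΣw=λ₁·μ_p+λ₂ = 0.127271·0.116 + -0.004061 = 0.010703 ≈ 0.0107

0.0782  0.2193  0.1104  0.1692  0.1292  0.1760  0.1178


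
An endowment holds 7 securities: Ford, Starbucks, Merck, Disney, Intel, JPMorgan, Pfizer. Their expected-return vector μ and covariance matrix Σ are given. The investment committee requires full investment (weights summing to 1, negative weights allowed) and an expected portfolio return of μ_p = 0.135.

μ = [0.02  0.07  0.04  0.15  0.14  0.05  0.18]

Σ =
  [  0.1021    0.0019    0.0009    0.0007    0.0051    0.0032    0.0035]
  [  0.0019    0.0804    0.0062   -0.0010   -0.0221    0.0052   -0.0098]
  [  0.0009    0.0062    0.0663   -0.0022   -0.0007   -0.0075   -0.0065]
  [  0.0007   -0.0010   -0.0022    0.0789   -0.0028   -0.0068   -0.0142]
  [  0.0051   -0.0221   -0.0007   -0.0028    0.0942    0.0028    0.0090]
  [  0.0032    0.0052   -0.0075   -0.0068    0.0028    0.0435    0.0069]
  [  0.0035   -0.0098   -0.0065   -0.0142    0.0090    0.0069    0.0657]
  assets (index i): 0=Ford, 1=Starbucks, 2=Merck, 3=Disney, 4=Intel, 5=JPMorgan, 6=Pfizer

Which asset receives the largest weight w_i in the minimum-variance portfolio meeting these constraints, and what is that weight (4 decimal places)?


Pfizer (0.3281)

x=Σ⁻¹μ = [-0.0855  1.6213  0.9912  2.6890  1.6113  0.9184  3.3482]
y=Σ⁻¹𝟙 = [7.2396  15.1772  18.8061  19.1680  11.9890  23.0894  19.0351]
a=μᵀx=1.428958  b=𝟙ᵀx=11.093900  c=𝟙ᵀy=114.504554  D=ac−b²=40.547529
λ₁=(c·0.135−b)/D = (114.504554·0.135−11.093900)/40.547529 = 0.107632
λ₂=(a−b·0.135)/D = (1.428958−11.093900·0.135)/40.547529 = -0.001695
w* = 0.107632·x + -0.001695·y:
  w_0 = 0.107632·-0.0855 + -0.001695·7.2396 = -0.0215  (Ford)
  w_1 = 0.107632·1.6213 + -0.001695·15.1772 = 0.1488  (Starbucks)
  w_2 = 0.107632·0.9912 + -0.001695·18.8061 = 0.0748  (Merck)
  w_3 = 0.107632·2.6890 + -0.001695·19.1680 = 0.2569  (Disney)
  w_4 = 0.107632·1.6113 + -0.001695·11.9890 = 0.1531  (Intel)
  w_5 = 0.107632·0.9184 + -0.001695·23.0894 = 0.0597  (JPMorgan)
  w_6 = 0.107632·3.3482 + -0.001695·19.0351 = 0.3281  (Pfizer)
Σw_i=1.0000  μᵀw=0.1350
σ²=wᵀΣw=λ₁·μ_p+λ₂ = 0.107632·0.135 + -0.001695 = 0.012836 ≈ 0.0128


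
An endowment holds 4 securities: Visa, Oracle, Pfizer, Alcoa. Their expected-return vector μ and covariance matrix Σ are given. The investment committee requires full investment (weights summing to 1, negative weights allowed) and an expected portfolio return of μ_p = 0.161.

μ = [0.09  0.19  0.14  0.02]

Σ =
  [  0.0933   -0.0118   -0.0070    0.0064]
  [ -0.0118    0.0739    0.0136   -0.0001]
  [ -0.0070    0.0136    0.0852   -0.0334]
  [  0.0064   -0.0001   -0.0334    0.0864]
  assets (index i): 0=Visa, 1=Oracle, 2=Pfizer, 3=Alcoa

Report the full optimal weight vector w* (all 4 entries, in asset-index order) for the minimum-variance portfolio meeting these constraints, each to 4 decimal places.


p=Σ⁻¹μ = [1.3499  2.4817  1.6626  0.7771]
q=Σ⁻¹𝟙 = [12.3964  12.2863  17.6524  17.4940]
a=μᵀp=0.841316  b=𝟙ᵀp=6.271274  c=𝟙ᵀq=59.828990  D=ac−b²=11.006235
λ₁=(c·0.161−b)/D = (59.828990·0.161−6.271274)/11.006235 = 0.305390
λ₂=(a−b·0.161)/D = (0.841316−6.271274·0.161)/11.006235 = -0.015297
w* = 0.305390·p + -0.015297·q:
  w_0 = 0.305390·1.3499 + -0.015297·12.3964 = 0.2226  (Visa)
  w_1 = 0.305390·2.4817 + -0.015297·12.2863 = 0.5699  (Oracle)
  w_2 = 0.305390·1.6626 + -0.015297·17.6524 = 0.2377  (Pfizer)
  w_3 = 0.305390·0.7771 + -0.015297·17.4940 = -0.0303  (Alcoa)
Σw_i=1.0000  μᵀw=0.1610
σ²=wᵀΣw=λ₁·μ_p+λ₂ = 0.305390·0.161 + -0.015297 = 0.033871 ≈ 0.0339

0.2226  0.5699  0.2377  -0.0303


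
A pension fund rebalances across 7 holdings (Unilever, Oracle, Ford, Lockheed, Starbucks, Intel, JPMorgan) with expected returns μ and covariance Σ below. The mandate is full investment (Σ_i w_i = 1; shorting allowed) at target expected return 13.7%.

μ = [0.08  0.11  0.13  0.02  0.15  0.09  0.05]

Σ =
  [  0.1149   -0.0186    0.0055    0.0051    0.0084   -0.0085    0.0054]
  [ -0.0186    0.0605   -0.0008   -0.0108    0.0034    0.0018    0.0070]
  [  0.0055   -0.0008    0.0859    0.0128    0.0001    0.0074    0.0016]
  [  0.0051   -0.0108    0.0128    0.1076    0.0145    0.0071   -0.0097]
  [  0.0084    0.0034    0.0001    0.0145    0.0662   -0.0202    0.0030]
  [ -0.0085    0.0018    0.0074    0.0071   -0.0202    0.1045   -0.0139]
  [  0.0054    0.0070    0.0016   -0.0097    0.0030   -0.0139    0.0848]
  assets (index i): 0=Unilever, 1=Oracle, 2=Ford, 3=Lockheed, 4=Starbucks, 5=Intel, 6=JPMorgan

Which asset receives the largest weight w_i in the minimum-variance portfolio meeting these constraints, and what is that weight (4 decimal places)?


Starbucks (0.4194)

u=Σ⁻¹μ = [0.8293  1.8161  1.3811  -0.2209  2.5079  1.3619  0.4701]
v=Σ⁻¹𝟙 = [10.3091  18.6079  8.5879  7.8791  14.6389  13.3716  12.0131]
a=μᵀu=0.963508  b=𝟙ᵀu=8.145543  c=𝟙ᵀv=85.407573  D=ac−b²=15.941033
λ₁=(c·0.137−b)/D = (85.407573·0.137−8.145543)/15.941033 = 0.223028
λ₂=(a−b·0.137)/D = (0.963508−8.145543·0.137)/15.941033 = -0.009562
w* = 0.223028·u + -0.009562·v:
  w_0 = 0.223028·0.8293 + -0.009562·10.3091 = 0.0864  (Unilever)
  w_1 = 0.223028·1.8161 + -0.009562·18.6079 = 0.2271  (Oracle)
  w_2 = 0.223028·1.3811 + -0.009562·8.5879 = 0.2259  (Ford)
  w_3 = 0.223028·-0.2209 + -0.009562·7.8791 = -0.1246  (Lockheed)
  w_4 = 0.223028·2.5079 + -0.009562·14.6389 = 0.4194  (Starbucks)
  w_5 = 0.223028·1.3619 + -0.009562·13.3716 = 0.1759  (Intel)
  w_6 = 0.223028·0.4701 + -0.009562·12.0131 = -0.0100  (JPMorgan)
Σw_i=1.0000  μᵀw=0.1370
σ²=wᵀΣw=λ₁·μ_p+λ₂ = 0.223028·0.137 + -0.009562 = 0.020993 ≈ 0.0210


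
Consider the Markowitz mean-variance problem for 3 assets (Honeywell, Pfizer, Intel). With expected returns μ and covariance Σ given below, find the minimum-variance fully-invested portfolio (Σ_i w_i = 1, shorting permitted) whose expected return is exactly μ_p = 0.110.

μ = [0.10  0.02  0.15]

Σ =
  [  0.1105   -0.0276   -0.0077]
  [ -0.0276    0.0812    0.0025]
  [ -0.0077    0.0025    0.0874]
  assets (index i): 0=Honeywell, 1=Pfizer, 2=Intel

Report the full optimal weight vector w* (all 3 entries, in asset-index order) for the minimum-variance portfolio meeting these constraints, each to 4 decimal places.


u=Σ⁻¹μ = [1.1783  0.5913  1.8031]
v=Σ⁻¹𝟙 = [14.0775  16.7245  12.2035]
a=μᵀu=0.400129  b=𝟙ᵀu=3.572764  c=𝟙ᵀv=43.005501  D=ac−b²=4.443125
λ₁=(c·0.110−b)/D = (43.005501·0.110−3.572764)/4.443125 = 0.260592
λ₂=(a−b·0.110)/D = (0.400129−3.572764·0.110)/4.443125 = 0.001604
w* = 0.260592·u + 0.001604·v:
  w_0 = 0.260592·1.1783 + 0.001604·14.0775 = 0.3296  (Honeywell)
  w_1 = 0.260592·0.5913 + 0.001604·16.7245 = 0.1809  (Pfizer)
  w_2 = 0.260592·1.8031 + 0.001604·12.2035 = 0.4895  (Intel)
Σw_i=1.0000  μᵀw=0.1100
σ²=wᵀΣw=λ₁·μ_p+λ₂ = 0.260592·0.110 + 0.001604 = 0.030269 ≈ 0.0303

0.3296  0.1809  0.4895


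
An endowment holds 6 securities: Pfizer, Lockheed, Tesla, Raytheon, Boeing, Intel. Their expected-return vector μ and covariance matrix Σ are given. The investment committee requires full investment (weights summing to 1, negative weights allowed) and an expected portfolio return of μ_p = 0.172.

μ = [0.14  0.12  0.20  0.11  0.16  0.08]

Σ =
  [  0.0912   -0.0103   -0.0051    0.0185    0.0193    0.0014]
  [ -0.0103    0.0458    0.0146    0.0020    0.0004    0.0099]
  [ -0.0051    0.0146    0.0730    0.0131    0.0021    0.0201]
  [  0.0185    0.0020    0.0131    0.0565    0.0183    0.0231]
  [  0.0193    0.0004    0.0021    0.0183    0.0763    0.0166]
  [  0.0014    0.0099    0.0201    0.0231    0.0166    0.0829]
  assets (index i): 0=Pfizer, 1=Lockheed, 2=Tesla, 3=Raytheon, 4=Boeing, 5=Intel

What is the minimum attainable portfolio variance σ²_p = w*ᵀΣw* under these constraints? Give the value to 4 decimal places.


p=Σ⁻¹μ = [1.4938  2.2442  2.3642  0.4517  1.6100  -0.3497]
q=Σ⁻¹𝟙 = [10.5067  20.5059  7.6430  7.7486  7.4151  3.9394]
a=μᵀp=1.230580  b=𝟙ᵀp=7.814161  c=𝟙ᵀq=57.758679  D=ac−b²=10.015571
λ₁=(c·0.172−b)/D = (57.758679·0.172−7.814161)/10.015571 = 0.211704
λ₂=(a−b·0.172)/D = (1.230580−7.814161·0.172)/10.015571 = -0.011328
w* = 0.211704·p + -0.011328·q:
  w_0 = 0.211704·1.4938 + -0.011328·10.5067 = 0.1972  (Pfizer)
  w_1 = 0.211704·2.2442 + -0.011328·20.5059 = 0.2428  (Lockheed)
  w_2 = 0.211704·2.3642 + -0.011328·7.6430 = 0.4139  (Tesla)
  w_3 = 0.211704·0.4517 + -0.011328·7.7486 = 0.0078  (Raytheon)
  w_4 = 0.211704·1.6100 + -0.011328·7.4151 = 0.2569  (Boeing)
  w_5 = 0.211704·-0.3497 + -0.011328·3.9394 = -0.1187  (Intel)
Σw_i=1.0000  μᵀw=0.1720
σ²=wᵀΣw=λ₁·μ_p+λ₂ = 0.211704·0.172 + -0.011328 = 0.025085 ≈ 0.0251

0.0251
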